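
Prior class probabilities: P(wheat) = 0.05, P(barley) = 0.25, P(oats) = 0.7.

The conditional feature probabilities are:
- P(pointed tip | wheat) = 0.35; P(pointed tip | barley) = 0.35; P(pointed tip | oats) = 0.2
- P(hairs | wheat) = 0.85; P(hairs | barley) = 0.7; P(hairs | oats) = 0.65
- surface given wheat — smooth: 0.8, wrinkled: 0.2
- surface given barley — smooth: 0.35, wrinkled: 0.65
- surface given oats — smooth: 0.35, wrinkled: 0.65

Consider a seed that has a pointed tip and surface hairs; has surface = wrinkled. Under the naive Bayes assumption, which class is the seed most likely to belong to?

oats

wheat: 0.05 × 0.35 × 0.85 × 0.2 = 0.002975
barley: 0.25 × 0.35 × 0.7 × 0.65 = 0.0398125
oats: 0.7 × 0.2 × 0.65 × 0.65 = 0.05915
Highest score → oats.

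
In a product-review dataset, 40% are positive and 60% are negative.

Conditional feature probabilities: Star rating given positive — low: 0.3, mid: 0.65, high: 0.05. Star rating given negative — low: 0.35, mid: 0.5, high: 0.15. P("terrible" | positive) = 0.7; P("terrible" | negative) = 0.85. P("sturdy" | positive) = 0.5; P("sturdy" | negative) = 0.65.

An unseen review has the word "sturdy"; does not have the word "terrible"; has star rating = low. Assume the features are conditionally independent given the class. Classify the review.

positive: 0.4 × 0.3 × (1−0.7) × 0.5 = 0.018
negative: 0.6 × 0.35 × (1−0.85) × 0.65 = 0.020475
Highest score → negative.

negative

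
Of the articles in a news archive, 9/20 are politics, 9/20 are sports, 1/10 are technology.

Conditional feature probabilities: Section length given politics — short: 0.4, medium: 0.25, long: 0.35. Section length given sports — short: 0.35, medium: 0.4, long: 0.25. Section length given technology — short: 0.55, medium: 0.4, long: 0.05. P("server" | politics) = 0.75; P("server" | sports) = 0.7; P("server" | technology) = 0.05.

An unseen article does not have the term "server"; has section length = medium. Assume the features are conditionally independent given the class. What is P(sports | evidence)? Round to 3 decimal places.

politics: 0.45 × 0.25 × (1−0.75) = 0.028125
sports: 0.45 × 0.4 × (1−0.7) = 0.054
technology: 0.1 × 0.4 × (1−0.05) = 0.038
P(sports | x) = 0.054 / 0.120125 ≈ 0.450

0.450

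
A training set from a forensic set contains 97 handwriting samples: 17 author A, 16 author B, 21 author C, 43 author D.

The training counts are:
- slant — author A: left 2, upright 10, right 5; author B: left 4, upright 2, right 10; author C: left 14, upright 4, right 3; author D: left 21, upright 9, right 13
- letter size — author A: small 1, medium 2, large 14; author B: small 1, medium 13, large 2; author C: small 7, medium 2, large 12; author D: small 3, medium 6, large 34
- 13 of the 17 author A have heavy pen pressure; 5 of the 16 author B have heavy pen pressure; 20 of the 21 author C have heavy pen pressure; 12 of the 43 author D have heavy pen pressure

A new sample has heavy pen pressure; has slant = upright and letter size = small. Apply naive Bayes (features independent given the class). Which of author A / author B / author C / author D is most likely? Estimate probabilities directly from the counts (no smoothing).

author A: (17/97) × (10/17) × (1/17) × (13/17) ≈ 0.00463739
author B: (16/97) × (2/16) × (1/16) × (5/16) ≈ 0.000402706
author C: (21/97) × (4/21) × (7/21) × (20/21) ≈ 0.0130911
author D: (43/97) × (9/43) × (3/43) × (12/43) ≈ 0.00180649
Highest score → author C.

author C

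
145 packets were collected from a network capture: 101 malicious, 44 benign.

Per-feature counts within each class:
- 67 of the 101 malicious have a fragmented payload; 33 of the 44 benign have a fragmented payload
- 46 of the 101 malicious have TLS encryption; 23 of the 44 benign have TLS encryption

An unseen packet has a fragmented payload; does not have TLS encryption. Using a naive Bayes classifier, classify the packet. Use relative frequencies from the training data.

malicious: (101/145) × (67/101) × (55/101) ≈ 0.251622
benign: (44/145) × (33/44) × (21/44) ≈ 0.108621
Highest score → malicious.

malicious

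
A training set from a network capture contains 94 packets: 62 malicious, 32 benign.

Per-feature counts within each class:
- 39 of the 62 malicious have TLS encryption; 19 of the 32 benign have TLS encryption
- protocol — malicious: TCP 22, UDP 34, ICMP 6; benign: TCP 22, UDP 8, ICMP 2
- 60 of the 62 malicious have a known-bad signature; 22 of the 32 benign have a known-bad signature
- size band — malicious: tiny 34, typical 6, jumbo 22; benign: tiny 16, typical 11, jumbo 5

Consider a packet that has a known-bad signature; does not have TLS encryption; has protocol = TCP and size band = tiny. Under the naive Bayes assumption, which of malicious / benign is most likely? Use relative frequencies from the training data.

malicious

malicious: (62/94) × (23/62) × (22/62) × (60/62) × (34/62) ≈ 0.0460763
benign: (32/94) × (13/32) × (22/32) × (22/32) × (16/32) ≈ 0.0326837
Highest score → malicious.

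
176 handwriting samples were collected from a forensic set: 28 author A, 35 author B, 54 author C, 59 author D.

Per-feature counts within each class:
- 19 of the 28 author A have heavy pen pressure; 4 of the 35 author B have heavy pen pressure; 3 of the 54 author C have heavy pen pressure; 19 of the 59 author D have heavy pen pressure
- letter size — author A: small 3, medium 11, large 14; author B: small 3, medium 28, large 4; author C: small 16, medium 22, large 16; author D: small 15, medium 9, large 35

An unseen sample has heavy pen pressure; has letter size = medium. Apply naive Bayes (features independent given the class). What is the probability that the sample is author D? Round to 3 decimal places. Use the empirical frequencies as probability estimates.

0.196

author A: (28/176) × (19/28) × (11/28) ≈ 0.0424107
author B: (35/176) × (4/35) × (28/35) ≈ 0.0181818
author C: (54/176) × (3/54) × (22/54) ≈ 0.00694444
author D: (59/176) × (19/59) × (9/59) ≈ 0.0164676
P(author D | x) = 0.0164676 / 0.08400454 ≈ 0.196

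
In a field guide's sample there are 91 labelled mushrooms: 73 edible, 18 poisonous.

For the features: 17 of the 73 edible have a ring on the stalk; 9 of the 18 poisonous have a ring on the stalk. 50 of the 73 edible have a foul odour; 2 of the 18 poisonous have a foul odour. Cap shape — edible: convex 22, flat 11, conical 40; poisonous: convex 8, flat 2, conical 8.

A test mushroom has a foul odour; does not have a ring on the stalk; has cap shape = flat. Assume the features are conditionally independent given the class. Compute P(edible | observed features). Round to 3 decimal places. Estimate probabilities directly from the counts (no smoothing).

edible: (73/91) × (56/73) × (50/73) × (11/73) ≈ 0.0635131
poisonous: (18/91) × (9/18) × (2/18) × (2/18) ≈ 0.001221
P(edible | x) = 0.0635131 / 0.0647341 ≈ 0.981

0.981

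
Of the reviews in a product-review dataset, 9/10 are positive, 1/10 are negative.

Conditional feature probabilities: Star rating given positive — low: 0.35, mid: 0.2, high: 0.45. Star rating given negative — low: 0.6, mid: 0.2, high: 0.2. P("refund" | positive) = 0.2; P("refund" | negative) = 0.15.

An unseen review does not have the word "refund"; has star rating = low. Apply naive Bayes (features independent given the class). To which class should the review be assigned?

positive

positive: 0.9 × 0.35 × (1−0.2) = 0.252
negative: 0.1 × 0.6 × (1−0.15) = 0.051
Highest score → positive.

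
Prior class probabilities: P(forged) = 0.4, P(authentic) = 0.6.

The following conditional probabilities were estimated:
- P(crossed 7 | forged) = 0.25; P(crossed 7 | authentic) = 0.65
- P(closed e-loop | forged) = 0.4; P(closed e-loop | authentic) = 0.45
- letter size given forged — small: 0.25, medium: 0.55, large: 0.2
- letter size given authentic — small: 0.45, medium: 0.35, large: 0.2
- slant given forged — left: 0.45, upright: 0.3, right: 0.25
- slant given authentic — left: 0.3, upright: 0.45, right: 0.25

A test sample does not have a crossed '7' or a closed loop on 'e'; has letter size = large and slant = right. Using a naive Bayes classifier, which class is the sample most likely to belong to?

forged

forged: 0.4 × (1−0.25) × (1−0.4) × 0.2 × 0.25 = 0.009
authentic: 0.6 × (1−0.65) × (1−0.45) × 0.2 × 0.25 = 0.005775
Highest score → forged.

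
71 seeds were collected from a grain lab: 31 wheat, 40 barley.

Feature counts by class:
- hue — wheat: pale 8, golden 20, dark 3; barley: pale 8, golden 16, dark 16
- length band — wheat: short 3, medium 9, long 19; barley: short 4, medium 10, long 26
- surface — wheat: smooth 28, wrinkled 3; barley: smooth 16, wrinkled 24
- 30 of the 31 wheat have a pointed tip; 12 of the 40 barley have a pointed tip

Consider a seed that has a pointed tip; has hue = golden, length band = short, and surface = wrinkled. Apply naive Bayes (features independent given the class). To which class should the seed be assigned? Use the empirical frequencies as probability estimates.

barley

wheat: (31/71) × (20/31) × (3/31) × (3/31) × (30/31) ≈ 0.002553
barley: (40/71) × (16/40) × (4/40) × (24/40) × (12/40) ≈ 0.00405634
Highest score → barley.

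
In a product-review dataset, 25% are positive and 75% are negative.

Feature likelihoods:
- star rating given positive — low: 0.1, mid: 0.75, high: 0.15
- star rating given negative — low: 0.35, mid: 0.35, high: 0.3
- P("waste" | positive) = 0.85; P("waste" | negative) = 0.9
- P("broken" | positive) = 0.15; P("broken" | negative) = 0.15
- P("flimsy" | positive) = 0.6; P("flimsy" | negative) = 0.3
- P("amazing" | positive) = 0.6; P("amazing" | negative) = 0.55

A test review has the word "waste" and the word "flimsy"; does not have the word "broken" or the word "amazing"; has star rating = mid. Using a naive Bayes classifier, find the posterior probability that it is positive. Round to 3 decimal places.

0.545

positive: 0.25 × 0.75 × 0.85 × (1−0.15) × 0.6 × (1−0.6) = 0.0325125
negative: 0.75 × 0.35 × 0.9 × (1−0.15) × 0.3 × (1−0.55) = 0.0271096875
P(positive | x) = 0.0325125 / 0.0596221875 ≈ 0.545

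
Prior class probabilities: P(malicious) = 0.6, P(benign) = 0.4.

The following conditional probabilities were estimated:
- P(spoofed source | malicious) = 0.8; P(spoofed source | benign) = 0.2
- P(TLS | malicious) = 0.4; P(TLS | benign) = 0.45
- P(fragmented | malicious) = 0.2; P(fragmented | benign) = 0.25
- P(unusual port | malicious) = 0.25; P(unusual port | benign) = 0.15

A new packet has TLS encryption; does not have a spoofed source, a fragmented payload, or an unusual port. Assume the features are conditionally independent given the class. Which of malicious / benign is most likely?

benign

malicious: 0.6 × (1−0.8) × 0.4 × (1−0.2) × (1−0.25) = 0.0288
benign: 0.4 × (1−0.2) × 0.45 × (1−0.25) × (1−0.15) = 0.0918
Highest score → benign.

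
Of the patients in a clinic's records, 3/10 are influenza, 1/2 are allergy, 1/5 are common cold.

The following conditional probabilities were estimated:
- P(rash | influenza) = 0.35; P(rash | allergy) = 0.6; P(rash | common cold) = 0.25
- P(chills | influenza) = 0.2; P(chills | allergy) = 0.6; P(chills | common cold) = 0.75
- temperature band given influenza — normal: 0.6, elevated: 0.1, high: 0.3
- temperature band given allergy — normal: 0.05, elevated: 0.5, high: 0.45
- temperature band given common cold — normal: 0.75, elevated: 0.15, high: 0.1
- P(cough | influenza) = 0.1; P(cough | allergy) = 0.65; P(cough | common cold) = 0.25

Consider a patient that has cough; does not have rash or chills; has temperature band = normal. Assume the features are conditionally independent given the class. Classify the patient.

influenza

influenza: 0.3 × (1−0.35) × (1−0.2) × 0.6 × 0.1 = 0.00936
allergy: 0.5 × (1−0.6) × (1−0.6) × 0.05 × 0.65 = 0.0026
common cold: 0.2 × (1−0.25) × (1−0.75) × 0.75 × 0.25 = 0.00703125
Highest score → influenza.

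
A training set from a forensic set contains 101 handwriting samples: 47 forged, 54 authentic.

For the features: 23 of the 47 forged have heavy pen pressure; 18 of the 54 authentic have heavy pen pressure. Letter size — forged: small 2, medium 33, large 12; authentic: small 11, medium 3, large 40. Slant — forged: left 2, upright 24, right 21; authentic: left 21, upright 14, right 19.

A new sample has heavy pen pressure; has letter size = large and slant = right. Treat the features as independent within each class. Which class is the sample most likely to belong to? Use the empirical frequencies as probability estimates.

forged: (47/101) × (23/47) × (12/47) × (21/47) ≈ 0.0259783
authentic: (54/101) × (18/54) × (40/54) × (19/54) ≈ 0.0464491
Highest score → authentic.

authentic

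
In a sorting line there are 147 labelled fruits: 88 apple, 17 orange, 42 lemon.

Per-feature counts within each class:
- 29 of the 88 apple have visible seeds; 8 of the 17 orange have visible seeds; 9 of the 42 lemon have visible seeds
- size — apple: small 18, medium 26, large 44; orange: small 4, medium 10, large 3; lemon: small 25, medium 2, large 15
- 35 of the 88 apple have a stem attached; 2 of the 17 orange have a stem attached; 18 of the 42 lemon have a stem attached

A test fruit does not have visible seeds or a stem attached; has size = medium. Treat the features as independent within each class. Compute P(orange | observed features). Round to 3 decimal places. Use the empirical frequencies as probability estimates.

0.291

apple: (88/147) × (59/88) × (26/88) × (53/88) ≈ 0.0714198
orange: (17/147) × (9/17) × (10/17) × (15/17) ≈ 0.0317774
lemon: (42/147) × (33/42) × (2/42) × (24/42) ≈ 0.00610857
P(orange | x) = 0.0317774 / 0.10930577 ≈ 0.291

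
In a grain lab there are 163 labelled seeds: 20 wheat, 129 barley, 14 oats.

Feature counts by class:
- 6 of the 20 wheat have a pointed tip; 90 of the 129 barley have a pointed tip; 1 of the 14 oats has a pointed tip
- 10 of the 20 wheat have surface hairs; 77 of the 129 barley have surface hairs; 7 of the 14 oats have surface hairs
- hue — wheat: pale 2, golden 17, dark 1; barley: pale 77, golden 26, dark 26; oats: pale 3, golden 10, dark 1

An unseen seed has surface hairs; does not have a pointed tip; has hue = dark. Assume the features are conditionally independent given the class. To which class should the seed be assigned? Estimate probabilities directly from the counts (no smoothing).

barley

wheat: (20/163) × (14/20) × (10/20) × (1/20) ≈ 0.00214724
barley: (129/163) × (39/129) × (77/129) × (26/129) ≈ 0.0287847
oats: (14/163) × (13/14) × (7/14) × (1/14) ≈ 0.00284838
Highest score → barley.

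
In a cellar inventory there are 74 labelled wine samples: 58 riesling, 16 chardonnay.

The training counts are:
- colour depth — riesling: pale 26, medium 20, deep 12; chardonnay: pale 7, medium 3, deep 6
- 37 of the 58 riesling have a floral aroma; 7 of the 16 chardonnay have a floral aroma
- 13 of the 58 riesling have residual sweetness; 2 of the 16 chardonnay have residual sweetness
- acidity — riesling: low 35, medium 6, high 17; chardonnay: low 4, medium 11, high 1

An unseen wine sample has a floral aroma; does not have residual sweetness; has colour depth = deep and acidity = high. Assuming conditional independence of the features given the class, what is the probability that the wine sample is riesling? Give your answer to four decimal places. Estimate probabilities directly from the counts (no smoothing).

riesling: (58/74) × (12/58) × (37/58) × (45/58) × (17/58) ≈ 0.0235249
chardonnay: (16/74) × (6/16) × (7/16) × (14/16) × (1/16) ≈ 0.00193993
P(riesling | x) = 0.0235249 / 0.02546483 ≈ 0.9238

0.9238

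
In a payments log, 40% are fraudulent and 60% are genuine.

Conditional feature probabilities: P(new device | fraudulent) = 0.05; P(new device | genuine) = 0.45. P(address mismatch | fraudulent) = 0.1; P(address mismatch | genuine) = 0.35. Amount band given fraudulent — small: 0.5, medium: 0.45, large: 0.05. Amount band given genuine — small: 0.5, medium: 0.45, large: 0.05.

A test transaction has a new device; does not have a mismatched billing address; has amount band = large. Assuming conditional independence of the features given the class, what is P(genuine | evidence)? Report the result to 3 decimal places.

fraudulent: 0.4 × 0.05 × (1−0.1) × 0.05 = 0.0009
genuine: 0.6 × 0.45 × (1−0.35) × 0.05 = 0.008775
P(genuine | x) = 0.008775 / 0.009675 ≈ 0.907

0.907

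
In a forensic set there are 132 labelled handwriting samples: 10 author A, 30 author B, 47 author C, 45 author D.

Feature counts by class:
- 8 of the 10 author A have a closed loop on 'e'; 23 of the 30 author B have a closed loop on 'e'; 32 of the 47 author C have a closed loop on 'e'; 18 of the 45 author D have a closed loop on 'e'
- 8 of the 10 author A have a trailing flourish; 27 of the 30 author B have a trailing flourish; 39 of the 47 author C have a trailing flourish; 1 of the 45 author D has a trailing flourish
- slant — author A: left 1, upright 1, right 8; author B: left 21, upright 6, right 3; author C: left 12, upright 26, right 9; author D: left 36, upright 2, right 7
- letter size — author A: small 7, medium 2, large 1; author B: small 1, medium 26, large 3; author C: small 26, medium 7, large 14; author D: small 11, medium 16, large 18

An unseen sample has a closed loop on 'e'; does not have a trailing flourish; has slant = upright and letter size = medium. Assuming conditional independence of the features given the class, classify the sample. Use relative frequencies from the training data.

author C

author A: (10/132) × (8/10) × (2/10) × (1/10) × (2/10) ≈ 0.000242424
author B: (30/132) × (23/30) × (3/30) × (6/30) × (26/30) ≈ 0.0030202
author C: (47/132) × (32/47) × (8/47) × (26/47) × (7/47) ≈ 0.00339973
author D: (45/132) × (18/45) × (44/45) × (2/45) × (16/45) ≈ 0.002107
Highest score → author C.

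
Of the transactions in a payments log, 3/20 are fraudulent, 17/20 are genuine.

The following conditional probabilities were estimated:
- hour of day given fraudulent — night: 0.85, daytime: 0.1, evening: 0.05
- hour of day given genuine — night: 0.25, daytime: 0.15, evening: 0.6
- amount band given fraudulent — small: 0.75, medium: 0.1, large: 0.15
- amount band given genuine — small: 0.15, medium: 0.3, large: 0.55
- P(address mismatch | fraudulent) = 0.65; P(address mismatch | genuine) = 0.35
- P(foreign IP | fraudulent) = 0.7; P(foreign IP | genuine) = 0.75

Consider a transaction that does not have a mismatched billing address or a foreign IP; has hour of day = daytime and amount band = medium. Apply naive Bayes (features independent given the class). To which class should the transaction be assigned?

fraudulent: 0.15 × 0.1 × 0.1 × (1−0.65) × (1−0.7) = 0.0001575
genuine: 0.85 × 0.15 × 0.3 × (1−0.35) × (1−0.75) = 0.006215625
Highest score → genuine.

genuine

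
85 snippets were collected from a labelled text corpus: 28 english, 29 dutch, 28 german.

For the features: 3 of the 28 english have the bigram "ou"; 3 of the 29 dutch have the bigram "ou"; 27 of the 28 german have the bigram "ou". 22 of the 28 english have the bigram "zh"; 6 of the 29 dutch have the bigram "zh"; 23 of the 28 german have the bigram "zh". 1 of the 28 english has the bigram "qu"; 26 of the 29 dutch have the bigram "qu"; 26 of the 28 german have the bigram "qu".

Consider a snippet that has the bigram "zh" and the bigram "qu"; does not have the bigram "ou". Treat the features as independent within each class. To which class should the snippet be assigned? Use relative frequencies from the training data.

english: (28/85) × (25/28) × (22/28) × (1/28) ≈ 0.0082533
dutch: (29/85) × (26/29) × (6/29) × (26/29) ≈ 0.0567392
german: (28/85) × (1/28) × (23/28) × (26/28) ≈ 0.00897359
Highest score → dutch.

dutch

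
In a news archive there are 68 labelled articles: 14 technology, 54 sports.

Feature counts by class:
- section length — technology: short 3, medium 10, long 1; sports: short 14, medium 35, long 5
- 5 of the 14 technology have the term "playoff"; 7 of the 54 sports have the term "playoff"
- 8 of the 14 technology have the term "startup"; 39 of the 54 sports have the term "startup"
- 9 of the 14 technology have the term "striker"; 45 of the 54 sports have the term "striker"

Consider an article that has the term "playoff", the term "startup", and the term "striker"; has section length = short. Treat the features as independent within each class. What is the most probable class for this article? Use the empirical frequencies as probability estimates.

technology: (14/68) × (3/14) × (5/14) × (8/14) × (9/14) ≈ 0.00578803
sports: (54/68) × (14/54) × (7/54) × (39/54) × (45/54) ≈ 0.0160625
Highest score → sports.

sports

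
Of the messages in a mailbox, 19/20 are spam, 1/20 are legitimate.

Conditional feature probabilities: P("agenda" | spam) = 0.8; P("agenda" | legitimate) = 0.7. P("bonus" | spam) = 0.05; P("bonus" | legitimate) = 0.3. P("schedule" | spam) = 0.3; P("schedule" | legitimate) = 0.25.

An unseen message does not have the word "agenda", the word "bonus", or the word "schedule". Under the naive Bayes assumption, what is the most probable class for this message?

spam

spam: 0.95 × (1−0.8) × (1−0.05) × (1−0.3) = 0.12635
legitimate: 0.05 × (1−0.7) × (1−0.3) × (1−0.25) = 0.007875
Highest score → spam.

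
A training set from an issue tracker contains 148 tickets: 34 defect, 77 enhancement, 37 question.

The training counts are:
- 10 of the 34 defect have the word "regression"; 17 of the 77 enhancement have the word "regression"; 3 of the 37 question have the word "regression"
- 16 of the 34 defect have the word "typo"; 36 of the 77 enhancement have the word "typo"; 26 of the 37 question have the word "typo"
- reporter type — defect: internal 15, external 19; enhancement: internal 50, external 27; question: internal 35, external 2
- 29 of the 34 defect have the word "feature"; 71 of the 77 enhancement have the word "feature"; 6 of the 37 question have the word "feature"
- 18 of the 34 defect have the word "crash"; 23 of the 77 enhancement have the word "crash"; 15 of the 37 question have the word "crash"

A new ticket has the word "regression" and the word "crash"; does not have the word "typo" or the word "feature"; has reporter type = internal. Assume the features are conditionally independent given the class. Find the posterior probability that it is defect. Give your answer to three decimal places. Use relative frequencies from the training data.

defect: (34/148) × (10/34) × (18/34) × (15/34) × (5/34) × (18/34) ≈ 0.00122865
enhancement: (77/148) × (17/77) × (41/77) × (50/77) × (6/77) × (23/77) ≈ 0.000924394
question: (37/148) × (3/37) × (11/37) × (35/37) × (31/37) × (15/37) ≈ 0.00193627
P(defect | x) = 0.00122865 / 0.004089314 ≈ 0.300

0.300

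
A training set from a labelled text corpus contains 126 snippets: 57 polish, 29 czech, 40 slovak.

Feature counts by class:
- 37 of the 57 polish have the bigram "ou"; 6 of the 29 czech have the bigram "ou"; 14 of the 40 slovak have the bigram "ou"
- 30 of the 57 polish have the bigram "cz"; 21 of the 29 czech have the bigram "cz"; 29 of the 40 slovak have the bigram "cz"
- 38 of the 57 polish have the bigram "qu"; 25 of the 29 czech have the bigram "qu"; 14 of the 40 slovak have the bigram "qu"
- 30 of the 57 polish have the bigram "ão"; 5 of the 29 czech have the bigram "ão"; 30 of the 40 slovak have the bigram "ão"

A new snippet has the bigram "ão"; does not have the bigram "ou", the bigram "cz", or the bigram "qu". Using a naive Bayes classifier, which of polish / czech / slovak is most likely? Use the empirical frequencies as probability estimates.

slovak

polish: (57/126) × (20/57) × (27/57) × (19/57) × (30/57) ≈ 0.0131909
czech: (29/126) × (23/29) × (8/29) × (4/29) × (5/29) ≈ 0.00119752
slovak: (40/126) × (26/40) × (11/40) × (26/40) × (30/40) ≈ 0.0276637
Highest score → slovak.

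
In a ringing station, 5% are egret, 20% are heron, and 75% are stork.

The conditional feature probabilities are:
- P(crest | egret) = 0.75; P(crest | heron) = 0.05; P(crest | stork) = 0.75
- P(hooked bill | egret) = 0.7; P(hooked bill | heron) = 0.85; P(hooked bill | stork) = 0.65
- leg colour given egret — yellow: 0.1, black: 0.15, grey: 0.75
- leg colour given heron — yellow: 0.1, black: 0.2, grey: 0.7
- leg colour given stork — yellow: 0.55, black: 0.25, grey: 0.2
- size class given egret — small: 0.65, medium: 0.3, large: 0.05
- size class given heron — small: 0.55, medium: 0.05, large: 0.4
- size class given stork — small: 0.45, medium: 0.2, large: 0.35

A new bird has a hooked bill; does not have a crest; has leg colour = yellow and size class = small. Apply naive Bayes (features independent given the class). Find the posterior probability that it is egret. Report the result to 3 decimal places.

egret: 0.05 × (1−0.75) × 0.7 × 0.1 × 0.65 = 0.00056875
heron: 0.2 × (1−0.05) × 0.85 × 0.1 × 0.55 = 0.0088825
stork: 0.75 × (1−0.75) × 0.65 × 0.55 × 0.45 = 0.0301640625
P(egret | x) = 0.00056875 / 0.0396153125 ≈ 0.014

0.014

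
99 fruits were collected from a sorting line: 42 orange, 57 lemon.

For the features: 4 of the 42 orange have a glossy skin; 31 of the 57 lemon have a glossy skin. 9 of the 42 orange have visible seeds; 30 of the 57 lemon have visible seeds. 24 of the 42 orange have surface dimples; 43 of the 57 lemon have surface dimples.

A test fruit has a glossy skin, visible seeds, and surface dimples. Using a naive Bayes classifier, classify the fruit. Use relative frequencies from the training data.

lemon

orange: (42/99) × (4/42) × (9/42) × (24/42) ≈ 0.00494743
lemon: (57/99) × (31/57) × (30/57) × (43/57) ≈ 0.124327
Highest score → lemon.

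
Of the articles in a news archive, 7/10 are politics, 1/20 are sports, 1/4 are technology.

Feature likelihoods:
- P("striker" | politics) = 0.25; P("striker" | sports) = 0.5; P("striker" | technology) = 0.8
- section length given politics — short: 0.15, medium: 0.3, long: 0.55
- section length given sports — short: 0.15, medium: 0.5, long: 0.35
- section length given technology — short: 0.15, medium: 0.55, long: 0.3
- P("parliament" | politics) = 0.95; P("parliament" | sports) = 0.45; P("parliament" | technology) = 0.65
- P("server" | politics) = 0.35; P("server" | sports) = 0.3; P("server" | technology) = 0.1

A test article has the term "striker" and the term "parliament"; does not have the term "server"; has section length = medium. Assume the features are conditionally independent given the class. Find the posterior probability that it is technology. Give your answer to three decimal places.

0.639

politics: 0.7 × 0.25 × 0.3 × 0.95 × (1−0.35) = 0.03241875
sports: 0.05 × 0.5 × 0.5 × 0.45 × (1−0.3) = 0.0039375
technology: 0.25 × 0.8 × 0.55 × 0.65 × (1−0.1) = 0.06435
P(technology | x) = 0.06435 / 0.10070625 ≈ 0.639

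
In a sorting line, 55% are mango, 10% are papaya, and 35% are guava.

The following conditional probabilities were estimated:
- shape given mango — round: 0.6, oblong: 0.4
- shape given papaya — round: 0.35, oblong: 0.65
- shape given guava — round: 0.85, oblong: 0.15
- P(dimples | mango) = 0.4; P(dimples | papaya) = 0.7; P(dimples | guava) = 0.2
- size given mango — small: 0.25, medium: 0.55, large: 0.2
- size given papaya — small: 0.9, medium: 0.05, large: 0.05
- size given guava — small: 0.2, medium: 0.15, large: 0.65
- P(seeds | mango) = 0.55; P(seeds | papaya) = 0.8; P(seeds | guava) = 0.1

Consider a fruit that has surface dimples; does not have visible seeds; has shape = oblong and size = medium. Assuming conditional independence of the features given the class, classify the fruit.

mango

mango: 0.55 × 0.4 × 0.4 × 0.55 × (1−0.55) = 0.02178
papaya: 0.1 × 0.65 × 0.7 × 0.05 × (1−0.8) = 0.000455
guava: 0.35 × 0.15 × 0.2 × 0.15 × (1−0.1) = 0.0014175
Highest score → mango.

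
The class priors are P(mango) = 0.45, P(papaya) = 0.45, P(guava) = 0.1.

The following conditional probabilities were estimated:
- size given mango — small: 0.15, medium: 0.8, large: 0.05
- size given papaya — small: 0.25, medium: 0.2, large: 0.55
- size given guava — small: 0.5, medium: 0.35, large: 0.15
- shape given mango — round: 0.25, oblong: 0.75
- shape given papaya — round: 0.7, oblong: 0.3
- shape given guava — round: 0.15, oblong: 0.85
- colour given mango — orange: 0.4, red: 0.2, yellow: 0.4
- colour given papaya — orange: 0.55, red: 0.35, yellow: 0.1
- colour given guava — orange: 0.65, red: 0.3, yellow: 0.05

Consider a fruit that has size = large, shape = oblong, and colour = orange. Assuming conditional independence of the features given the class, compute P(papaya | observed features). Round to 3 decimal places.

mango: 0.45 × 0.05 × 0.75 × 0.4 = 0.00675
papaya: 0.45 × 0.55 × 0.3 × 0.55 = 0.0408375
guava: 0.1 × 0.15 × 0.85 × 0.65 = 0.0082875
P(papaya | x) = 0.0408375 / 0.055875 ≈ 0.731

0.731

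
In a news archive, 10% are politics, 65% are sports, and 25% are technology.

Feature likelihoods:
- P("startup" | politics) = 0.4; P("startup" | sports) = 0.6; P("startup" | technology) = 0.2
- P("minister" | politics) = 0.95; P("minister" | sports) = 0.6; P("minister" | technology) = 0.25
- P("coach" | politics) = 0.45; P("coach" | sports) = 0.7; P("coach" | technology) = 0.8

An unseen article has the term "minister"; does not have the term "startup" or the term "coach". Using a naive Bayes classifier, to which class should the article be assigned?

politics: 0.1 × (1−0.4) × 0.95 × (1−0.45) = 0.03135
sports: 0.65 × (1−0.6) × 0.6 × (1−0.7) = 0.0468
technology: 0.25 × (1−0.2) × 0.25 × (1−0.8) = 0.01
Highest score → sports.

sports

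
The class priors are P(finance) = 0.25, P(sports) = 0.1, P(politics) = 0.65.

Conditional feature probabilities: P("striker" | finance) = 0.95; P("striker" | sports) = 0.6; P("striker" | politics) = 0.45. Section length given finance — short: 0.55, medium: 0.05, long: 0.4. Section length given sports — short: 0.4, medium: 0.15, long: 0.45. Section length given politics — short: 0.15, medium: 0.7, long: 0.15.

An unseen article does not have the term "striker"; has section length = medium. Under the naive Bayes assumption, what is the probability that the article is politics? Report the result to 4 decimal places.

finance: 0.25 × (1−0.95) × 0.05 = 0.000625
sports: 0.1 × (1−0.6) × 0.15 = 0.006
politics: 0.65 × (1−0.45) × 0.7 = 0.25025
P(politics | x) = 0.25025 / 0.256875 ≈ 0.9742

0.9742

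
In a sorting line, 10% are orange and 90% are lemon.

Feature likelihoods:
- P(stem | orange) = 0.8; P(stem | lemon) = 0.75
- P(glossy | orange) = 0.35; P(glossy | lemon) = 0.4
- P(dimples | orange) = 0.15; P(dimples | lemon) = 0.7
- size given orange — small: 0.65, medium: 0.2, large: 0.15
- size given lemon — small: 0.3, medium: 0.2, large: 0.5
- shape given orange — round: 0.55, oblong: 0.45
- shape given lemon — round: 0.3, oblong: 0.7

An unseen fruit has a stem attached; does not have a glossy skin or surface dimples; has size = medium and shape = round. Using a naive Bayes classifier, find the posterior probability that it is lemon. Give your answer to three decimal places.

0.600

orange: 0.1 × 0.8 × (1−0.35) × (1−0.15) × 0.2 × 0.55 = 0.004862
lemon: 0.9 × 0.75 × (1−0.4) × (1−0.7) × 0.2 × 0.3 = 0.00729
P(lemon | x) = 0.00729 / 0.012152 ≈ 0.600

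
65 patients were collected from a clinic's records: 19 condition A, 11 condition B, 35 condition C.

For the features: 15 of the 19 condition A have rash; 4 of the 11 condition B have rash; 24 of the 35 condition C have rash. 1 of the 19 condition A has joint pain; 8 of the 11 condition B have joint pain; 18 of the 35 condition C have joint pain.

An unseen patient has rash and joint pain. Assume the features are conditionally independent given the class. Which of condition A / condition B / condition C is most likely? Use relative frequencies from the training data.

condition A: (19/65) × (15/19) × (1/19) ≈ 0.0121457
condition B: (11/65) × (4/11) × (8/11) ≈ 0.0447552
condition C: (35/65) × (24/35) × (18/35) ≈ 0.18989
Highest score → condition C.

condition C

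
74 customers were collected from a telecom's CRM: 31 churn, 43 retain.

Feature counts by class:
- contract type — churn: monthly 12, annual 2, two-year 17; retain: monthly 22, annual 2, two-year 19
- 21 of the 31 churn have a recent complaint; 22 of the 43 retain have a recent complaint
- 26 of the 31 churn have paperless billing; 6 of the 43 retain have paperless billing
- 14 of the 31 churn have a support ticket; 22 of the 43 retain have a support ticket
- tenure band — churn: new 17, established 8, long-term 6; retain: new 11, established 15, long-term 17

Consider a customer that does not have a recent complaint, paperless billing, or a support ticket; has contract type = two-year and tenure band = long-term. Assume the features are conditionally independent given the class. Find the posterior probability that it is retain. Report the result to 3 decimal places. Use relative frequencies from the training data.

churn: (31/74) × (17/31) × (10/31) × (5/31) × (17/31) × (6/31) ≈ 0.00126865
retain: (43/74) × (19/43) × (21/43) × (37/43) × (21/43) × (17/43) ≈ 0.0208323
P(retain | x) = 0.0208323 / 0.02210095 ≈ 0.943

0.943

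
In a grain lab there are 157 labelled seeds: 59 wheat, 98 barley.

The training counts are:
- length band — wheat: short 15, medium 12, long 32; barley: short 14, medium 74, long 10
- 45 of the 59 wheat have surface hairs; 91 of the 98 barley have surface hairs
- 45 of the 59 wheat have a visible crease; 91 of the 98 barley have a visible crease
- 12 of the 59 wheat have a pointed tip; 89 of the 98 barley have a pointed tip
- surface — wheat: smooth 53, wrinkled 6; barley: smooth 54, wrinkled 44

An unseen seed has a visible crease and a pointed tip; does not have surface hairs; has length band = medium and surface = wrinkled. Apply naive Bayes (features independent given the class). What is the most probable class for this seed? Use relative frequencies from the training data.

barley

wheat: (59/157) × (12/59) × (14/59) × (45/59) × (12/59) × (6/59) ≈ 0.000286119
barley: (98/157) × (74/98) × (7/98) × (91/98) × (89/98) × (44/98) ≈ 0.0127471
Highest score → barley.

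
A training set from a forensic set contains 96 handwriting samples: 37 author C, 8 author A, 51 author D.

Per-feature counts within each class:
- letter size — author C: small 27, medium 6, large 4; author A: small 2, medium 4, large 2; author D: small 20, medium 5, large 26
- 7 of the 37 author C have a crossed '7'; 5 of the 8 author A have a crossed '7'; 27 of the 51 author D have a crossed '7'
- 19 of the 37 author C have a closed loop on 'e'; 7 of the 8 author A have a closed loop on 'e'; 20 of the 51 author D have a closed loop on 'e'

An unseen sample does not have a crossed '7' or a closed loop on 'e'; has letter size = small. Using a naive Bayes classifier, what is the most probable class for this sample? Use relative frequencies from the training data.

author C

author C: (37/96) × (27/37) × (30/37) × (18/37) ≈ 0.110939
author A: (8/96) × (2/8) × (3/8) × (1/8) = 0.0009765625
author D: (51/96) × (20/51) × (24/51) × (31/51) ≈ 0.0595925
Highest score → author C.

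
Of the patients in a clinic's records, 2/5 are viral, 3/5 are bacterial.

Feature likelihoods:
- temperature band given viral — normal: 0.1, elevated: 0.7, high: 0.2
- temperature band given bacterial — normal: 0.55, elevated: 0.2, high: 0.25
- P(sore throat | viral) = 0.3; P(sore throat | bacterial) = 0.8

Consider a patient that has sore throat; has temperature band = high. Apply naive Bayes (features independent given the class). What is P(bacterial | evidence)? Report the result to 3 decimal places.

viral: 0.4 × 0.2 × 0.3 = 0.024
bacterial: 0.6 × 0.25 × 0.8 = 0.12
P(bacterial | x) = 0.12 / 0.144 ≈ 0.833

0.833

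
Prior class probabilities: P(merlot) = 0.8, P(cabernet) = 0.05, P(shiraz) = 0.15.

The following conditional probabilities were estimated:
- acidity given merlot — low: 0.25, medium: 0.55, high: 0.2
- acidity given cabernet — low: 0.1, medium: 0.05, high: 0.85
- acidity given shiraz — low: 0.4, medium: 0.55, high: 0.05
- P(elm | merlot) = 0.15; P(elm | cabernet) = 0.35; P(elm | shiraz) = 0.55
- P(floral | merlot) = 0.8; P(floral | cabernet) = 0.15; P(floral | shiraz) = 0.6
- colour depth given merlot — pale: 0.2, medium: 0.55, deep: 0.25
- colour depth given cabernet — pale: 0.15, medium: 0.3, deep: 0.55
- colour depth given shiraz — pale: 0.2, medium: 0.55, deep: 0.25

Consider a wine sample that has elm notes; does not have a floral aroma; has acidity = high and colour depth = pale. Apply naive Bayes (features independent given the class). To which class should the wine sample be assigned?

cabernet

merlot: 0.8 × 0.2 × 0.15 × (1−0.8) × 0.2 = 0.00096
cabernet: 0.05 × 0.85 × 0.35 × (1−0.15) × 0.15 = 0.0018965625
shiraz: 0.15 × 0.05 × 0.55 × (1−0.6) × 0.2 = 0.00033
Highest score → cabernet.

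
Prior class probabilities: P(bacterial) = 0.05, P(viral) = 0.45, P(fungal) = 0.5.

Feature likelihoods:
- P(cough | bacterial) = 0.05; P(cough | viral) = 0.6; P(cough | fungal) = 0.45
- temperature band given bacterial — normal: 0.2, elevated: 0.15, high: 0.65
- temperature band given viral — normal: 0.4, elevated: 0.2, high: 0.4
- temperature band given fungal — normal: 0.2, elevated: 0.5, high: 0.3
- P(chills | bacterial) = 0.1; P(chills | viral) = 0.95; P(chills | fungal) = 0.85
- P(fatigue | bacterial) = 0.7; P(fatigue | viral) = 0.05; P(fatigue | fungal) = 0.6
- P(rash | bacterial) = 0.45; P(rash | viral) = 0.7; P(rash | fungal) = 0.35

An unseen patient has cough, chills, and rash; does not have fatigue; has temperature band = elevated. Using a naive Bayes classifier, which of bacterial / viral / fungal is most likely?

viral

bacterial: 0.05 × 0.05 × 0.15 × 0.1 × (1−0.7) × 0.45 = 0.0000050625
viral: 0.45 × 0.6 × 0.2 × 0.95 × (1−0.05) × 0.7 = 0.0341145
fungal: 0.5 × 0.45 × 0.5 × 0.85 × (1−0.6) × 0.35 = 0.0133875
Highest score → viral.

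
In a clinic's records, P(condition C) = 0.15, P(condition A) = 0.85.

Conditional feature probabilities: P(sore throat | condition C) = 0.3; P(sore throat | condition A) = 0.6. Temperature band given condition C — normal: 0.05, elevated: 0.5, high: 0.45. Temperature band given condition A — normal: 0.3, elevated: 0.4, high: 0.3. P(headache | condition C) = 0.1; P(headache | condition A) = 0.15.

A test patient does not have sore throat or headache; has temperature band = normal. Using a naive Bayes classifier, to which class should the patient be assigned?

condition A

condition C: 0.15 × (1−0.3) × 0.05 × (1−0.1) = 0.004725
condition A: 0.85 × (1−0.6) × 0.3 × (1−0.15) = 0.0867
Highest score → condition A.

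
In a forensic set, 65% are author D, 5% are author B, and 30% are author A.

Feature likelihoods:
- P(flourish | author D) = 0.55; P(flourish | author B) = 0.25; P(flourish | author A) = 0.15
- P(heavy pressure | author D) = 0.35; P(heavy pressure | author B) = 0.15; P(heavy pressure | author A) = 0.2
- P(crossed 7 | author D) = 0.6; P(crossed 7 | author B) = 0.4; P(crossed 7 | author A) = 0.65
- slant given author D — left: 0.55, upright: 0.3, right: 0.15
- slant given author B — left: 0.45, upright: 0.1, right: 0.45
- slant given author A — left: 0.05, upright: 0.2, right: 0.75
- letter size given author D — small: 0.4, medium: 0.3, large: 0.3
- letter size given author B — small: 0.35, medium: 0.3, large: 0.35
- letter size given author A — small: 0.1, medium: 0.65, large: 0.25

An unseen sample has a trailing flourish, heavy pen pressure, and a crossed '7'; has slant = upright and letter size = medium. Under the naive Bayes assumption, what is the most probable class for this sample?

author D

author D: 0.65 × 0.55 × 0.35 × 0.6 × 0.3 × 0.3 = 0.00675675
author B: 0.05 × 0.25 × 0.15 × 0.4 × 0.1 × 0.3 = 0.0000225
author A: 0.3 × 0.15 × 0.2 × 0.65 × 0.2 × 0.65 = 0.0007605
Highest score → author D.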